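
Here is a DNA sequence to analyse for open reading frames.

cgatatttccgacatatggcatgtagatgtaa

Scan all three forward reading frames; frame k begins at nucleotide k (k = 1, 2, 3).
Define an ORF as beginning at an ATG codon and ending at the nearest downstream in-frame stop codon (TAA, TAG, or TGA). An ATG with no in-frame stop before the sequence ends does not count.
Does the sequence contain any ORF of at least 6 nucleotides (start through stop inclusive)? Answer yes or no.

Frame 1: CGA TAT TTC CGA CAT ATG GCA TGT AGA TGT — no ATG→stop ORF.
Frame 2: GAT ATT TCC GAC ATA TGG CAT GTA GAT GTA — no ATG→stop ORF.
Frame 3: ATA TTT CCG ACA TAT GGC ATG TAG ATG TAA — ATG at 21, stop TAG at 24 → 6 nt; ATG at 27, stop TAA at 30 → 6 nt.
Frame 3 has an ORF of 6 nucleotides (positions 21–26) ≥ 6, so yes.

yes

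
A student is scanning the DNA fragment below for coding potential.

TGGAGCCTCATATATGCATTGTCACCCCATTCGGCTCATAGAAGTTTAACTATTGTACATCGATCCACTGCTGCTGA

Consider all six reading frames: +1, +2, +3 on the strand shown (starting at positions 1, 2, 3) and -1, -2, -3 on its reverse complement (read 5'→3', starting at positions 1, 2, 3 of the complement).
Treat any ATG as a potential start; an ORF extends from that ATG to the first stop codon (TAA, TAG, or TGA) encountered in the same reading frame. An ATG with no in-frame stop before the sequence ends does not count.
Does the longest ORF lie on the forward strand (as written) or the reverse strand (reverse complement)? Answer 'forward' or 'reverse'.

Reverse complement (5'→3'): TCAGCAGCAGTGGATCGATGTACAATAGTTAAACTTCTATGAGCCGAATGGGGTGACAATGCATATATGAGGCTCCA
Frame +1: TGG AGC CTC ATA TAT GCA TTG TCA CCC CAT TCG GCT CAT AGA AGT TTA ACT ATT GTA CAT CGA TCC ACT GCT GCT — no ATG→stop ORF.
Frame +2: GGA GCC TCA TAT ATG CAT TGT CAC CCC ATT CGG CTC ATA GAA GTT TAA CTA TTG TAC ATC GAT CCA CTG CTG CTG — ATG at 14, stop TAA at 47 → 36 nt.
Frame +3: GAG CCT CAT ATA TGC ATT GTC ACC CCA TTC GGC TCA TAG AAG TTT AAC TAT TGT ACA TCG ATC CAC TGC TGC TGA — no ATG→stop ORF.
Frame -1: TCA GCA GCA GTG GAT CGA TGT ACA ATA GTT AAA CTT CTA TGA GCC GAA TGG GGT GAC AAT GCA TAT ATG AGG CTC — no ATG→stop ORF.
Frame -2: CAG CAG CAG TGG ATC GAT GTA CAA TAG TTA AAC TTC TAT GAG CCG AAT GGG GTG ACA ATG CAT ATA TGA GGC TCC — ATG at 59, stop TGA at 68 → 12 nt.
Frame -3: AGC AGC AGT GGA TCG ATG TAC AAT AGT TAA ACT TCT ATG AGC CGA ATG GGG TGA CAA TGC ATA TAT GAG GCT CCA — ATG at 18, stop TAA at 30 → 15 nt; ATG at 39, stop TGA at 54 → 18 nt; ATG at 48, stop TGA at 54 → 9 nt.
Forward-strand max 36 nt; reverse-strand max 18 nt. The forward strand has the longer ORF.

forward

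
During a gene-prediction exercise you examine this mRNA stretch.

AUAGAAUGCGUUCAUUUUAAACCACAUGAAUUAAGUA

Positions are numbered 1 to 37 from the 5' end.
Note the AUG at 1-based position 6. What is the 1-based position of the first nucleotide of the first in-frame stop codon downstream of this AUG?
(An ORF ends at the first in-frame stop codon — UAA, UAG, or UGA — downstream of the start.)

18

Codons from position 6: AUG (6–8), CGU (9–11), UCA (12–14), UUU (15–17), UAA (18–20).
UAA is a stop codon; it begins at position 18.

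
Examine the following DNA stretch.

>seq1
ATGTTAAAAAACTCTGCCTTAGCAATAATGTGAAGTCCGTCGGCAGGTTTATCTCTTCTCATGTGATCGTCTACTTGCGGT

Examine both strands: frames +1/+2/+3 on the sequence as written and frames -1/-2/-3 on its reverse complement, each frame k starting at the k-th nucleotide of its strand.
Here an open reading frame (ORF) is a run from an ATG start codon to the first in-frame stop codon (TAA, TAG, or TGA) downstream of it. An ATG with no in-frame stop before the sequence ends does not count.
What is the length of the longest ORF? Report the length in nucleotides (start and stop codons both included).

33

Reverse complement (5'→3'): ACCGCAAGTAGACGATCACATGAGAAGAGATAAACCTGCCGACGGACTTCACATTATTGCTAAGGCAGAGTTTTTTAACAT
Frame +1: ATG TTA AAA AAC TCT GCC TTA GCA ATA ATG TGA AGT CCG TCG GCA GGT TTA TCT CTT CTC ATG TGA TCG TCT ACT TGC GGT — ATG at 1, stop TGA at 31 → 33 nt; ATG at 28, stop TGA at 31 → 6 nt; ATG at 61, stop TGA at 64 → 6 nt.
Frame +2: TGT TAA AAA ACT CTG CCT TAG CAA TAA TGT GAA GTC CGT CGG CAG GTT TAT CTC TTC TCA TGT GAT CGT CTA CTT GCG — no ATG→stop ORF.
Frame +3: GTT AAA AAA CTC TGC CTT AGC AAT AAT GTG AAG TCC GTC GGC AGG TTT ATC TCT TCT CAT GTG ATC GTC TAC TTG CGG — no ATG→stop ORF.
Frame -1: ACC GCA AGT AGA CGA TCA CAT GAG AAG AGA TAA ACC TGC CGA CGG ACT TCA CAT TAT TGC TAA GGC AGA GTT TTT TAA CAT — no ATG→stop ORF.
Frame -2: CCG CAA GTA GAC GAT CAC ATG AGA AGA GAT AAA CCT GCC GAC GGA CTT CAC ATT ATT GCT AAG GCA GAG TTT TTT AAC — no ATG→stop ORF.
Frame -3: CGC AAG TAG ACG ATC ACA TGA GAA GAG ATA AAC CTG CCG ACG GAC TTC ACA TTA TTG CTA AGG CAG AGT TTT TTA ACA — no ATG→stop ORF.
Longest: frame +1, positions 1–33, 33 nt = 11 codons = 10 aa. → 33 nucleotides.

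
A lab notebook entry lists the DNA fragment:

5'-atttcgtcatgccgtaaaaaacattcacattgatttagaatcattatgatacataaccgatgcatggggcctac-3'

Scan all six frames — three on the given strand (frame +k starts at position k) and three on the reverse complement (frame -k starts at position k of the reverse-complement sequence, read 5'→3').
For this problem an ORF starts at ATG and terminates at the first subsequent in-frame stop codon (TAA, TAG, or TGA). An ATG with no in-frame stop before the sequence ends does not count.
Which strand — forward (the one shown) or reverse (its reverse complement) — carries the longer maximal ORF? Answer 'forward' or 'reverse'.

Reverse complement (5'→3'): GTAGGCCCCATGCATCGGTTATGTATCATAATGATTCTAAATCAATGTGAATGTTTTTTACGGCATGACGAAAT
Frame +1: ATT TCG TCA TGC CGT AAA AAA CAT TCA CAT TGA TTT AGA ATC ATT ATG ATA CAT AAC CGA TGC ATG GGG CCT — no ATG→stop ORF.
Frame +2: TTT CGT CAT GCC GTA AAA AAC ATT CAC ATT GAT TTA GAA TCA TTA TGA TAC ATA ACC GAT GCA TGG GGC CTA — no ATG→stop ORF.
Frame +3: TTC GTC ATG CCG TAA AAA ACA TTC ACA TTG ATT TAG AAT CAT TAT GAT ACA TAA CCG ATG CAT GGG GCC TAC — ATG at 9, stop TAA at 15 → 9 nt.
Frame -1: GTA GGC CCC ATG CAT CGG TTA TGT ATC ATA ATG ATT CTA AAT CAA TGT GAA TGT TTT TTA CGG CAT GAC GAA — no ATG→stop ORF.
Frame -2: TAG GCC CCA TGC ATC GGT TAT GTA TCA TAA TGA TTC TAA ATC AAT GTG AAT GTT TTT TAC GGC ATG ACG AAA — no ATG→stop ORF.
Frame -3: AGG CCC CAT GCA TCG GTT ATG TAT CAT AAT GAT TCT AAA TCA ATG TGA ATG TTT TTT ACG GCA TGA CGA AAT — ATG at 21, stop TGA at 48 → 30 nt; ATG at 45, stop TGA at 48 → 6 nt; ATG at 51, stop TGA at 66 → 18 nt.
Forward-strand max 9 nt; reverse-strand max 30 nt. The reverse strand has the longer ORF.

reverse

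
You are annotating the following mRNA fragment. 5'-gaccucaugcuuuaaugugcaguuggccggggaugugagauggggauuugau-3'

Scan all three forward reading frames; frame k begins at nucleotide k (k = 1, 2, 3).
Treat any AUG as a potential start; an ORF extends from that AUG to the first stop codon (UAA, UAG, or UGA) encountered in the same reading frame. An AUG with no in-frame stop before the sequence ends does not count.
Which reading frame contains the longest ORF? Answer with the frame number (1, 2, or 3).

Frame 1: GAC CUC AUG CUU UAA UGU GCA GUU GGC CGG GGA UGU GAG AUG GGG AUU UGA — AUG at 7, stop UAA at 13 → 9 nt; AUG at 40, stop UGA at 49 → 12 nt.
Frame 2: ACC UCA UGC UUU AAU GUG CAG UUG GCC GGG GAU GUG AGA UGG GGA UUU GAU — no AUG→stop ORF.
Frame 3: CCU CAU GCU UUA AUG UGC AGU UGG CCG GGG AUG UGA GAU GGG GAU UUG — AUG at 15, stop UGA at 36 → 24 nt; AUG at 33, stop UGA at 36 → 6 nt.
Longest ORF is 24 nt in frame 3 (positions 15–38).

3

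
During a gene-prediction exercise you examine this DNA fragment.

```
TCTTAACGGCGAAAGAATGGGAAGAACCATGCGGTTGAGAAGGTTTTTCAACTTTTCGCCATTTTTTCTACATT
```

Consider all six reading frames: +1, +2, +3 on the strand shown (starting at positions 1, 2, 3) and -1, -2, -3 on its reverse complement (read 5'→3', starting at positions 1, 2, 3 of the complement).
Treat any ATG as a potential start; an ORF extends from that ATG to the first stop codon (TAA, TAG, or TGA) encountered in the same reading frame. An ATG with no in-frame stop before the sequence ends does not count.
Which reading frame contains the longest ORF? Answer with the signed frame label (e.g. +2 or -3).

-1

Reverse complement (5'→3'): AATGTAGAAAAAATGGCGAAAAGTTGAAAAACCTTCTCAACCGCATGGTTCTTCCCATTCTTTCGCCGTTAAGA
Frame +1: TCT TAA CGG CGA AAG AAT GGG AAG AAC CAT GCG GTT GAG AAG GTT TTT CAA CTT TTC GCC ATT TTT TCT ACA — no ATG→stop ORF.
Frame +2: CTT AAC GGC GAA AGA ATG GGA AGA ACC ATG CGG TTG AGA AGG TTT TTC AAC TTT TCG CCA TTT TTT CTA CAT — no ATG→stop ORF.
Frame +3: TTA ACG GCG AAA GAA TGG GAA GAA CCA TGC GGT TGA GAA GGT TTT TCA ACT TTT CGC CAT TTT TTC TAC ATT — no ATG→stop ORF.
Frame -1: AAT GTA GAA AAA ATG GCG AAA AGT TGA AAA ACC TTC TCA ACC GCA TGG TTC TTC CCA TTC TTT CGC CGT TAA — ATG at 13, stop TGA at 25 → 15 nt.
Frame -2: ATG TAG AAA AAA TGG CGA AAA GTT GAA AAA CCT TCT CAA CCG CAT GGT TCT TCC CAT TCT TTC GCC GTT AAG — ATG at 2, stop TAG at 5 → 6 nt.
Frame -3: TGT AGA AAA AAT GGC GAA AAG TTG AAA AAC CTT CTC AAC CGC ATG GTT CTT CCC ATT CTT TCG CCG TTA AGA — no ATG→stop ORF.
Longest ORF is 15 nt in frame -1 (positions 13–27).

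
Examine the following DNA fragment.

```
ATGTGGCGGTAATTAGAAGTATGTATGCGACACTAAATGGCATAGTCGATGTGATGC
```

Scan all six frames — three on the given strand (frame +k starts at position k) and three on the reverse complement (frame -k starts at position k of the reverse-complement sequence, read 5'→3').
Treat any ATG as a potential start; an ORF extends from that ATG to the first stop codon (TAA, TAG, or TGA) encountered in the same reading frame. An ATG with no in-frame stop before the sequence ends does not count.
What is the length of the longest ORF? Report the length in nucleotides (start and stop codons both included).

Reverse complement (5'→3'): GCATCACATCGACTATGCCATTTAGTGTCGCATACATACTTCTAATTACCGCCACAT
Frame +1: ATG TGG CGG TAA TTA GAA GTA TGT ATG CGA CAC TAA ATG GCA TAG TCG ATG TGA TGC — ATG at 1, stop TAA at 10 → 12 nt; ATG at 25, stop TAA at 34 → 12 nt; ATG at 37, stop TAG at 43 → 9 nt; ATG at 49, stop TGA at 52 → 6 nt.
Frame +2: TGT GGC GGT AAT TAG AAG TAT GTA TGC GAC ACT AAA TGG CAT AGT CGA TGT GAT — no ATG→stop ORF.
Frame +3: GTG GCG GTA ATT AGA AGT ATG TAT GCG ACA CTA AAT GGC ATA GTC GAT GTG ATG — no ATG→stop ORF.
Frame -1: GCA TCA CAT CGA CTA TGC CAT TTA GTG TCG CAT ACA TAC TTC TAA TTA CCG CCA CAT — no ATG→stop ORF.
Frame -2: CAT CAC ATC GAC TAT GCC ATT TAG TGT CGC ATA CAT ACT TCT AAT TAC CGC CAC — no ATG→stop ORF.
Frame -3: ATC ACA TCG ACT ATG CCA TTT AGT GTC GCA TAC ATA CTT CTA ATT ACC GCC ACA — no ATG→stop ORF.
Longest: frame +1, positions 1–12, 12 nt = 4 codons = 3 aa. → 12 nucleotides.

12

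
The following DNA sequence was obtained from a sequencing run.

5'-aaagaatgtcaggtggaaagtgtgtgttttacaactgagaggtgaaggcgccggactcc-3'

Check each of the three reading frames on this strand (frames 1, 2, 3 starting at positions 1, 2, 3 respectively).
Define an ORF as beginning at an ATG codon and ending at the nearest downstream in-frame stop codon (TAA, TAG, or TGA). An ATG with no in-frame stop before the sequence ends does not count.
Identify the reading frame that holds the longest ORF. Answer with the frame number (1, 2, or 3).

Frame 1: AAA GAA TGT CAG GTG GAA AGT GTG TGT TTT ACA ACT GAG AGG TGA AGG CGC CGG ACT — no ATG→stop ORF.
Frame 2: AAG AAT GTC AGG TGG AAA GTG TGT GTT TTA CAA CTG AGA GGT GAA GGC GCC GGA CTC — no ATG→stop ORF.
Frame 3: AGA ATG TCA GGT GGA AAG TGT GTG TTT TAC AAC TGA GAG GTG AAG GCG CCG GAC TCC — ATG at 6, stop TGA at 36 → 33 nt.
Longest ORF is 33 nt in frame 3 (positions 6–38).

3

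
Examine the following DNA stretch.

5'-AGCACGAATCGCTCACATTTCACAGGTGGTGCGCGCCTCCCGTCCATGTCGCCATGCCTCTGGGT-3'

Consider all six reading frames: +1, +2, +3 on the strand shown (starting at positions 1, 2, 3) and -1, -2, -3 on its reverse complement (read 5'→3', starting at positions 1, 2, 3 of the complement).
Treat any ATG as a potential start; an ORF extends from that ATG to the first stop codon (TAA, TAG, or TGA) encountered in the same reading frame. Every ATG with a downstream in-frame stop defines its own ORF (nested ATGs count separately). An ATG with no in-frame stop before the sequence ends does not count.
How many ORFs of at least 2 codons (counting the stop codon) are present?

2

Reverse complement (5'→3'): ACCCAGAGGCATGGCGACATGGACGGGAGGCGCGCACCACCTGTGAAATGTGAGCGATTCGTGCT
Frame +1: AGC ACG AAT CGC TCA CAT TTC ACA GGT GGT GCG CGC CTC CCG TCC ATG TCG CCA TGC CTC TGG — no ATG→stop ORF.
Frame +2: GCA CGA ATC GCT CAC ATT TCA CAG GTG GTG CGC GCC TCC CGT CCA TGT CGC CAT GCC TCT GGG — no ATG→stop ORF.
Frame +3: CAC GAA TCG CTC ACA TTT CAC AGG TGG TGC GCG CCT CCC GTC CAT GTC GCC ATG CCT CTG GGT — no ATG→stop ORF.
Frame -1: ACC CAG AGG CAT GGC GAC ATG GAC GGG AGG CGC GCA CCA CCT GTG AAA TGT GAG CGA TTC GTG — no ATG→stop ORF.
Frame -2: CCC AGA GGC ATG GCG ACA TGG ACG GGA GGC GCG CAC CAC CTG TGA AAT GTG AGC GAT TCG TGC — ATG at 11, stop TGA at 44 → 36 nt.
Frame -3: CCA GAG GCA TGG CGA CAT GGA CGG GAG GCG CGC ACC ACC TGT GAA ATG TGA GCG ATT CGT GCT — ATG at 48, stop TGA at 51 → 6 nt.
ORFs ≥ 2 codons: frame -2 11–46 (12 codons), frame -3 48–53 (2 codons). Count = 2.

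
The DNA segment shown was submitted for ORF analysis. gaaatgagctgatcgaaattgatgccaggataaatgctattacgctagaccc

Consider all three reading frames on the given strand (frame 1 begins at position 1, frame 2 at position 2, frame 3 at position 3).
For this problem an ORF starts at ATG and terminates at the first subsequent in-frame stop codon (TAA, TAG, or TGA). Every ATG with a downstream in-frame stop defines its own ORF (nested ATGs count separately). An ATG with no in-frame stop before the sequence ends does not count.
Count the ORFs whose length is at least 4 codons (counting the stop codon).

Frame 1: GAA ATG AGC TGA TCG AAA TTG ATG CCA GGA TAA ATG CTA TTA CGC TAG ACC — ATG at 4, stop TGA at 10 → 9 nt; ATG at 22, stop TAA at 31 → 12 nt; ATG at 34, stop TAG at 46 → 15 nt.
Frame 2: AAA TGA GCT GAT CGA AAT TGA TGC CAG GAT AAA TGC TAT TAC GCT AGA CCC — no ATG→stop ORF.
Frame 3: AAT GAG CTG ATC GAA ATT GAT GCC AGG ATA AAT GCT ATT ACG CTA GAC — no ATG→stop ORF.
ORFs ≥ 4 codons: frame 1 22–33 (4 codons), frame 1 34–48 (5 codons). Count = 2.

2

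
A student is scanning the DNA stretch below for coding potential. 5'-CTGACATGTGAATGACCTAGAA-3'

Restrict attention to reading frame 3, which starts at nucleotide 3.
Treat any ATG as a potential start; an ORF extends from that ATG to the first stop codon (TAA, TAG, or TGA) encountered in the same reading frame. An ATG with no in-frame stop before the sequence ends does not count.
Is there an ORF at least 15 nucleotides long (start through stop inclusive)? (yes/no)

Frame 3: GAC ATG TGA ATG ACC TAG — ATG at 6, stop TGA at 9 → 6 nt; ATG at 12, stop TAG at 18 → 9 nt.
Largest ORF found is 9 nucleotides < 15, so no.

no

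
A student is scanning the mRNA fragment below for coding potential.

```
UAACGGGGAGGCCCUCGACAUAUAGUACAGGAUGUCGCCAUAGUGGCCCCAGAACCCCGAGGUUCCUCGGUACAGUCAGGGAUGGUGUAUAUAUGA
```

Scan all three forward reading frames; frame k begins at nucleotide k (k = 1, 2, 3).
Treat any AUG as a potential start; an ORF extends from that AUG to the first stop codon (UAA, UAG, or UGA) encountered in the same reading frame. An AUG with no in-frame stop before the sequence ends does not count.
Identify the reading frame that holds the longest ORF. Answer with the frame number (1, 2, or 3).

1

Frame 1: UAA CGG GGA GGC CCU CGA CAU AUA GUA CAG GAU GUC GCC AUA GUG GCC CCA GAA CCC CGA GGU UCC UCG GUA CAG UCA GGG AUG GUG UAU AUA UGA — AUG at 82, stop UGA at 94 → 15 nt.
Frame 2: AAC GGG GAG GCC CUC GAC AUA UAG UAC AGG AUG UCG CCA UAG UGG CCC CAG AAC CCC GAG GUU CCU CGG UAC AGU CAG GGA UGG UGU AUA UAU — AUG at 32, stop UAG at 41 → 12 nt.
Frame 3: ACG GGG AGG CCC UCG ACA UAU AGU ACA GGA UGU CGC CAU AGU GGC CCC AGA ACC CCG AGG UUC CUC GGU ACA GUC AGG GAU GGU GUA UAU AUG — no AUG→stop ORF.
Longest ORF is 15 nt in frame 1 (positions 82–96).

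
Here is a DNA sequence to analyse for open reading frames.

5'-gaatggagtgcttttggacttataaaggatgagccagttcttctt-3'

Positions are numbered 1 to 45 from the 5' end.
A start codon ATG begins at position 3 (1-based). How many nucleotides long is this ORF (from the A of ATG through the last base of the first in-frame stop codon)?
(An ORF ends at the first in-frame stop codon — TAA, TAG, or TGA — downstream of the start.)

30

Codons from position 3: ATG (3–5), GAG (6–8), TGC (9–11), TTT (12–14), TGG (15–17), ACT (18–20), TAT (21–23), AAA (24–26), GGA (27–29), TGA (30–32).
TGA is the first in-frame stop; ORF spans 3–32, 30 nucleotides.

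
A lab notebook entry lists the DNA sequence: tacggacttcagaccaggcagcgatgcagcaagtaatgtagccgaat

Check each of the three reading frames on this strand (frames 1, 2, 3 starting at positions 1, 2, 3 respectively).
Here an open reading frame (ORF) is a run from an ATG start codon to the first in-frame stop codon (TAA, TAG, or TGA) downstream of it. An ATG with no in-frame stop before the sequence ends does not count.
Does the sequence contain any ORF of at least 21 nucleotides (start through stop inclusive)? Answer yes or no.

Frame 1: TAC GGA CTT CAG ACC AGG CAG CGA TGC AGC AAG TAA TGT AGC CGA — no ATG→stop ORF.
Frame 2: ACG GAC TTC AGA CCA GGC AGC GAT GCA GCA AGT AAT GTA GCC GAA — no ATG→stop ORF.
Frame 3: CGG ACT TCA GAC CAG GCA GCG ATG CAG CAA GTA ATG TAG CCG AAT — ATG at 24, stop TAG at 39 → 18 nt; ATG at 36, stop TAG at 39 → 6 nt.
Largest ORF found is 18 nucleotides < 21, so no.

no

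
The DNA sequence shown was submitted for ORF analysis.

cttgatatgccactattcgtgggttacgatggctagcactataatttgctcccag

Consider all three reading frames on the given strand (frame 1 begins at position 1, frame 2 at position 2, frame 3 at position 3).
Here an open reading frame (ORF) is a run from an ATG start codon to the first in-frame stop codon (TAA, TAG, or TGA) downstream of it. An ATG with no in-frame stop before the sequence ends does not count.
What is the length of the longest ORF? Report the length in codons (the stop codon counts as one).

Frame 1: CTT GAT ATG CCA CTA TTC GTG GGT TAC GAT GGC TAG CAC TAT AAT TTG CTC CCA — ATG at 7, stop TAG at 34 → 30 nt.
Frame 2: TTG ATA TGC CAC TAT TCG TGG GTT ACG ATG GCT AGC ACT ATA ATT TGC TCC CAG — no ATG→stop ORF.
Frame 3: TGA TAT GCC ACT ATT CGT GGG TTA CGA TGG CTA GCA CTA TAA TTT GCT CCC — no ATG→stop ORF.
Longest: frame 1, positions 7–36, 30 nt = 10 codons = 9 aa. → 10 codons.

10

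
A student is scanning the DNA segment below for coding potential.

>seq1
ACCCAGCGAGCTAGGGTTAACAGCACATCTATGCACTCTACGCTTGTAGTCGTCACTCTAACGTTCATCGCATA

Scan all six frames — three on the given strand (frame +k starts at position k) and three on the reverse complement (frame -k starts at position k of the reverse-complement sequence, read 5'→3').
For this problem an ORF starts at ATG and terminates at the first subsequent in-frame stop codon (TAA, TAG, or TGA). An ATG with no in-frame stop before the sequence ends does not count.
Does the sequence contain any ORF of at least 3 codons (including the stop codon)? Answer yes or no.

Reverse complement (5'→3'): TATGCGATGAACGTTAGAGTGACGACTACAAGCGTAGAGTGCATAGATGTGCTGTTAACCCTAGCTCGCTGGGT
Frame +1: ACC CAG CGA GCT AGG GTT AAC AGC ACA TCT ATG CAC TCT ACG CTT GTA GTC GTC ACT CTA ACG TTC ATC GCA — no ATG→stop ORF.
Frame +2: CCC AGC GAG CTA GGG TTA ACA GCA CAT CTA TGC ACT CTA CGC TTG TAG TCG TCA CTC TAA CGT TCA TCG CAT — no ATG→stop ORF.
Frame +3: CCA GCG AGC TAG GGT TAA CAG CAC ATC TAT GCA CTC TAC GCT TGT AGT CGT CAC TCT AAC GTT CAT CGC ATA — no ATG→stop ORF.
Frame -1: TAT GCG ATG AAC GTT AGA GTG ACG ACT ACA AGC GTA GAG TGC ATA GAT GTG CTG TTA ACC CTA GCT CGC TGG — no ATG→stop ORF.
Frame -2: ATG CGA TGA ACG TTA GAG TGA CGA CTA CAA GCG TAG AGT GCA TAG ATG TGC TGT TAA CCC TAG CTC GCT GGG — ATG at 2, stop TGA at 8 → 9 nt; ATG at 47, stop TAA at 56 → 12 nt.
Frame -3: TGC GAT GAA CGT TAG AGT GAC GAC TAC AAG CGT AGA GTG CAT AGA TGT GCT GTT AAC CCT AGC TCG CTG GGT — no ATG→stop ORF.
Frame -2 has an ORF of 3 codons (positions 2–10) ≥ 3, so yes.

yes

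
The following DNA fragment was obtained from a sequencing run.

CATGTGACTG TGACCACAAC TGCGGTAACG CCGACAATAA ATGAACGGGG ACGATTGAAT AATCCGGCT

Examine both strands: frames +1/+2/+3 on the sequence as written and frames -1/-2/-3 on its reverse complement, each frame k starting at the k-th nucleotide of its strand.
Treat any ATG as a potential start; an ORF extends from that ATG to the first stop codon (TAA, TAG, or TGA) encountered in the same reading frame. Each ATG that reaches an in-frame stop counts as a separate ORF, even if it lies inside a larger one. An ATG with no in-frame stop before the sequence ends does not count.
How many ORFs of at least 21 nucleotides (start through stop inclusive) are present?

Reverse complement (5'→3'): AGCCGGATTATTCAATCGTCCCCGTTCATTTATTGTCGGCGTTACCGCAGTTGTGGTCACAGTCACATG
Frame +1: CAT GTG ACT GTG ACC ACA ACT GCG GTA ACG CCG ACA ATA AAT GAA CGG GGA CGA TTG AAT AAT CCG GCT — no ATG→stop ORF.
Frame +2: ATG TGA CTG TGA CCA CAA CTG CGG TAA CGC CGA CAA TAA ATG AAC GGG GAC GAT TGA ATA ATC CGG — ATG at 2, stop TGA at 5 → 6 nt; ATG at 41, stop TGA at 56 → 18 nt.
Frame +3: TGT GAC TGT GAC CAC AAC TGC GGT AAC GCC GAC AAT AAA TGA ACG GGG ACG ATT GAA TAA TCC GGC — no ATG→stop ORF.
Frame -1: AGC CGG ATT ATT CAA TCG TCC CCG TTC ATT TAT TGT CGG CGT TAC CGC AGT TGT GGT CAC AGT CAC ATG — no ATG→stop ORF.
Frame -2: GCC GGA TTA TTC AAT CGT CCC CGT TCA TTT ATT GTC GGC GTT ACC GCA GTT GTG GTC ACA GTC ACA — no ATG→stop ORF.
Frame -3: CCG GAT TAT TCA ATC GTC CCC GTT CAT TTA TTG TCG GCG TTA CCG CAG TTG TGG TCA CAG TCA CAT — no ATG→stop ORF.
No ORF reaches 21 nucleotides. Count = 0.

0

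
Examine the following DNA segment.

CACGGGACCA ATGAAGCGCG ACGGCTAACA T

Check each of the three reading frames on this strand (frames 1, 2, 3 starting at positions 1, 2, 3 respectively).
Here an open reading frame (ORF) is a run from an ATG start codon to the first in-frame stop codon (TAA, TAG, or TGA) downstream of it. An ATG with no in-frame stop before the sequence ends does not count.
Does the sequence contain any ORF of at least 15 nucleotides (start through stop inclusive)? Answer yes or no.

yes

Frame 1: CAC GGG ACC AAT GAA GCG CGA CGG CTA ACA — no ATG→stop ORF.
Frame 2: ACG GGA CCA ATG AAG CGC GAC GGC TAA CAT — ATG at 11, stop TAA at 26 → 18 nt.
Frame 3: CGG GAC CAA TGA AGC GCG ACG GCT AAC — no ATG→stop ORF.
Frame 2 has an ORF of 18 nucleotides (positions 11–28) ≥ 15, so yes.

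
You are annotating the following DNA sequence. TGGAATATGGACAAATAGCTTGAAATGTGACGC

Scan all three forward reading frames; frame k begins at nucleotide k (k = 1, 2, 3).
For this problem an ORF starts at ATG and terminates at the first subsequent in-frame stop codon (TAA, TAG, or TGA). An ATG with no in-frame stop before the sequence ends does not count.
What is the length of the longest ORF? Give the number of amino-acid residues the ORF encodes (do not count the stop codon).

3

Frame 1: TGG AAT ATG GAC AAA TAG CTT GAA ATG TGA CGC — ATG at 7, stop TAG at 16 → 12 nt; ATG at 25, stop TGA at 28 → 6 nt.
Frame 2: GGA ATA TGG ACA AAT AGC TTG AAA TGT GAC — no ATG→stop ORF.
Frame 3: GAA TAT GGA CAA ATA GCT TGA AAT GTG ACG — no ATG→stop ORF.
Longest: frame 1, positions 7–18, 12 nt = 4 codons = 3 aa. → 3 amino acids.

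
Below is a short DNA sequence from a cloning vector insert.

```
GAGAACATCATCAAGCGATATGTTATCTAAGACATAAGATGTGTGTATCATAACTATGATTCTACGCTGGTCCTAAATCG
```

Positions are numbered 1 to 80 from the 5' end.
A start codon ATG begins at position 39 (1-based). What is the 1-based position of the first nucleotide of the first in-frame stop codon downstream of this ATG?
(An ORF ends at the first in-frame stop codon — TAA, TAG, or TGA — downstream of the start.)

Codons from position 39: ATG (39–41), TGT (42–44), GTA (45–47), TCA (48–50), TAA (51–53).
TAA is a stop codon; it begins at position 51.

51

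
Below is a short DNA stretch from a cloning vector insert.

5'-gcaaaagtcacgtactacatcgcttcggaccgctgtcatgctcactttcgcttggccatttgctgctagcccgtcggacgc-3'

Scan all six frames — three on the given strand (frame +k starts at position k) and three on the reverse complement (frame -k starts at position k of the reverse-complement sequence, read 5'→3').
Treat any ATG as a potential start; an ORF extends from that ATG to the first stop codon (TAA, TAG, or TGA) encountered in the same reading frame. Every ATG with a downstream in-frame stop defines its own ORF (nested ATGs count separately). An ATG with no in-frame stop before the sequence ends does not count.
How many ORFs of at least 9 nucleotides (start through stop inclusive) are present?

Reverse complement (5'→3'): GCGTCCGACGGGCTAGCAGCAAATGGCCAAGCGAAAGTGAGCATGACAGCGGTCCGAAGCGATGTAGTACGTGACTTTTGC
Frame +1: GCA AAA GTC ACG TAC TAC ATC GCT TCG GAC CGC TGT CAT GCT CAC TTT CGC TTG GCC ATT TGC TGC TAG CCC GTC GGA CGC — no ATG→stop ORF.
Frame +2: CAA AAG TCA CGT ACT ACA TCG CTT CGG ACC GCT GTC ATG CTC ACT TTC GCT TGG CCA TTT GCT GCT AGC CCG TCG GAC — no ATG→stop ORF.
Frame +3: AAA AGT CAC GTA CTA CAT CGC TTC GGA CCG CTG TCA TGC TCA CTT TCG CTT GGC CAT TTG CTG CTA GCC CGT CGG ACG — no ATG→stop ORF.
Frame -1: GCG TCC GAC GGG CTA GCA GCA AAT GGC CAA GCG AAA GTG AGC ATG ACA GCG GTC CGA AGC GAT GTA GTA CGT GAC TTT TGC — no ATG→stop ORF.
Frame -2: CGT CCG ACG GGC TAG CAG CAA ATG GCC AAG CGA AAG TGA GCA TGA CAG CGG TCC GAA GCG ATG TAG TAC GTG ACT TTT — ATG at 23, stop TGA at 38 → 18 nt; ATG at 62, stop TAG at 65 → 6 nt.
Frame -3: GTC CGA CGG GCT AGC AGC AAA TGG CCA AGC GAA AGT GAG CAT GAC AGC GGT CCG AAG CGA TGT AGT ACG TGA CTT TTG — no ATG→stop ORF.
ORFs ≥ 9 nucleotides: frame -2 23–40 (18 nucleotides). Count = 1.

1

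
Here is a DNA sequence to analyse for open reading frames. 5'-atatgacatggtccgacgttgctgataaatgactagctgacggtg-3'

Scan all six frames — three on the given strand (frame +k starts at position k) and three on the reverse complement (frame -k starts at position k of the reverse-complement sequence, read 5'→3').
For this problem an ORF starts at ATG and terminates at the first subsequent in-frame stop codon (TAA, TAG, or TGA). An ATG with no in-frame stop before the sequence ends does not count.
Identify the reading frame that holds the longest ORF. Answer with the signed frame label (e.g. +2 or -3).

+3

Reverse complement (5'→3'): CACCGTCAGCTAGTCATTTATCAGCAACGTCGGACCATGTCATAT
Frame +1: ATA TGA CAT GGT CCG ACG TTG CTG ATA AAT GAC TAG CTG ACG GTG — no ATG→stop ORF.
Frame +2: TAT GAC ATG GTC CGA CGT TGC TGA TAA ATG ACT AGC TGA CGG — ATG at 8, stop TGA at 23 → 18 nt; ATG at 29, stop TGA at 38 → 12 nt.
Frame +3: ATG ACA TGG TCC GAC GTT GCT GAT AAA TGA CTA GCT GAC GGT — ATG at 3, stop TGA at 30 → 30 nt.
Frame -1: CAC CGT CAG CTA GTC ATT TAT CAG CAA CGT CGG ACC ATG TCA TAT — no ATG→stop ORF.
Frame -2: ACC GTC AGC TAG TCA TTT ATC AGC AAC GTC GGA CCA TGT CAT — no ATG→stop ORF.
Frame -3: CCG TCA GCT AGT CAT TTA TCA GCA ACG TCG GAC CAT GTC ATA — no ATG→stop ORF.
Longest ORF is 30 nt in frame +3 (positions 3–32).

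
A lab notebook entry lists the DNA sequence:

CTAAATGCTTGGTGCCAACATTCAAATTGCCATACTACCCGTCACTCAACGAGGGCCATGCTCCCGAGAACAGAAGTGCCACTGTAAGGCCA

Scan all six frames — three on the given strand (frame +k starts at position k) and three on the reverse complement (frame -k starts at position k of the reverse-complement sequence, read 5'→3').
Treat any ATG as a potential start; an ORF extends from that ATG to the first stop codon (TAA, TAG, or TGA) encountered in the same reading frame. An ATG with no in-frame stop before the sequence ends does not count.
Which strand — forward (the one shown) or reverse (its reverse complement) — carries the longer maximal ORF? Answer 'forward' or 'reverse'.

Reverse complement (5'→3'): TGGCCTTACAGTGGCACTTCTGTTCTCGGGAGCATGGCCCTCGTTGAGTGACGGGTAGTATGGCAATTTGAATGTTGGCACCAAGCATTTAG
Frame +1: CTA AAT GCT TGG TGC CAA CAT TCA AAT TGC CAT ACT ACC CGT CAC TCA ACG AGG GCC ATG CTC CCG AGA ACA GAA GTG CCA CTG TAA GGC — ATG at 58, stop TAA at 85 → 30 nt.
Frame +2: TAA ATG CTT GGT GCC AAC ATT CAA ATT GCC ATA CTA CCC GTC ACT CAA CGA GGG CCA TGC TCC CGA GAA CAG AAG TGC CAC TGT AAG GCC — no ATG→stop ORF.
Frame +3: AAA TGC TTG GTG CCA ACA TTC AAA TTG CCA TAC TAC CCG TCA CTC AAC GAG GGC CAT GCT CCC GAG AAC AGA AGT GCC ACT GTA AGG CCA — no ATG→stop ORF.
Frame -1: TGG CCT TAC AGT GGC ACT TCT GTT CTC GGG AGC ATG GCC CTC GTT GAG TGA CGG GTA GTA TGG CAA TTT GAA TGT TGG CAC CAA GCA TTT — ATG at 34, stop TGA at 49 → 18 nt.
Frame -2: GGC CTT ACA GTG GCA CTT CTG TTC TCG GGA GCA TGG CCC TCG TTG AGT GAC GGG TAG TAT GGC AAT TTG AAT GTT GGC ACC AAG CAT TTA — no ATG→stop ORF.
Frame -3: GCC TTA CAG TGG CAC TTC TGT TCT CGG GAG CAT GGC CCT CGT TGA GTG ACG GGT AGT ATG GCA ATT TGA ATG TTG GCA CCA AGC ATT TAG — ATG at 60, stop TGA at 69 → 12 nt; ATG at 72, stop TAG at 90 → 21 nt.
Forward-strand max 30 nt; reverse-strand max 21 nt. The forward strand has the longer ORF.

forward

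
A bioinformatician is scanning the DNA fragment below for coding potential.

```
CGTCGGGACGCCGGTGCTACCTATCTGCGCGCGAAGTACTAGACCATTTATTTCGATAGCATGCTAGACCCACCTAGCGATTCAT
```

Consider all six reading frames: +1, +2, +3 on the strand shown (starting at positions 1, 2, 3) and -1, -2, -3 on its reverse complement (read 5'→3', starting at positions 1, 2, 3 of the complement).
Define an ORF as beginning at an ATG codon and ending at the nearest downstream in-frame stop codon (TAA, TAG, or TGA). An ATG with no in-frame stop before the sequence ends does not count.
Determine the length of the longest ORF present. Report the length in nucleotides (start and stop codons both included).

Reverse complement (5'→3'): ATGAATCGCTAGGTGGGTCTAGCATGCTATCGAAATAAATGGTCTAGTACTTCGCGCGCAGATAGGTAGCACCGGCGTCCCGACG
Frame +1: CGT CGG GAC GCC GGT GCT ACC TAT CTG CGC GCG AAG TAC TAG ACC ATT TAT TTC GAT AGC ATG CTA GAC CCA CCT AGC GAT TCA — no ATG→stop ORF.
Frame +2: GTC GGG ACG CCG GTG CTA CCT ATC TGC GCG CGA AGT ACT AGA CCA TTT ATT TCG ATA GCA TGC TAG ACC CAC CTA GCG ATT CAT — no ATG→stop ORF.
Frame +3: TCG GGA CGC CGG TGC TAC CTA TCT GCG CGC GAA GTA CTA GAC CAT TTA TTT CGA TAG CAT GCT AGA CCC ACC TAG CGA TTC — no ATG→stop ORF.
Frame -1: ATG AAT CGC TAG GTG GGT CTA GCA TGC TAT CGA AAT AAA TGG TCT AGT ACT TCG CGC GCA GAT AGG TAG CAC CGG CGT CCC GAC — ATG at 1, stop TAG at 10 → 12 nt.
Frame -2: TGA ATC GCT AGG TGG GTC TAG CAT GCT ATC GAA ATA AAT GGT CTA GTA CTT CGC GCG CAG ATA GGT AGC ACC GGC GTC CCG ACG — no ATG→stop ORF.
Frame -3: GAA TCG CTA GGT GGG TCT AGC ATG CTA TCG AAA TAA ATG GTC TAG TAC TTC GCG CGC AGA TAG GTA GCA CCG GCG TCC CGA — ATG at 24, stop TAA at 36 → 15 nt; ATG at 39, stop TAG at 45 → 9 nt.
Longest: frame -3, positions 24–38, 15 nt = 5 codons = 4 aa. → 15 nucleotides.

15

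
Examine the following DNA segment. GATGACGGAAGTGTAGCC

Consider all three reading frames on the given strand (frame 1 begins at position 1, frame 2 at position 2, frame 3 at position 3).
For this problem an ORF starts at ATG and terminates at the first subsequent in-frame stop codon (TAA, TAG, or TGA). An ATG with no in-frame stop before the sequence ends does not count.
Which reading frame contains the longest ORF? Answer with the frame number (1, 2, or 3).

Frame 1: GAT GAC GGA AGT GTA GCC — no ATG→stop ORF.
Frame 2: ATG ACG GAA GTG TAG — ATG at 2, stop TAG at 14 → 15 nt.
Frame 3: TGA CGG AAG TGT AGC — no ATG→stop ORF.
Longest ORF is 15 nt in frame 2 (positions 2–16).

2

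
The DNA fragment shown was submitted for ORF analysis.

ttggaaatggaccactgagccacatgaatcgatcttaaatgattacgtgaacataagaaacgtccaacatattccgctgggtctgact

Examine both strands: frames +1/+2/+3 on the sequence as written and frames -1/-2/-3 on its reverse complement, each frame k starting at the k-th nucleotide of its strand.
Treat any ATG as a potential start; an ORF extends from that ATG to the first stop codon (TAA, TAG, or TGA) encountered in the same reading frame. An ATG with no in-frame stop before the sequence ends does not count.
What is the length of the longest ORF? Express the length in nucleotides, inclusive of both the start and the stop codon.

36

Reverse complement (5'→3'): AGTCAGACCCAGCGGAATATGTTGGACGTTTCTTATGTTCACGTAATCATTTAAGATCGATTCATGTGGCTCAGTGGTCCATTTCCAA
Frame +1: TTG GAA ATG GAC CAC TGA GCC ACA TGA ATC GAT CTT AAA TGA TTA CGT GAA CAT AAG AAA CGT CCA ACA TAT TCC GCT GGG TCT GAC — ATG at 7, stop TGA at 16 → 12 nt.
Frame +2: TGG AAA TGG ACC ACT GAG CCA CAT GAA TCG ATC TTA AAT GAT TAC GTG AAC ATA AGA AAC GTC CAA CAT ATT CCG CTG GGT CTG ACT — no ATG→stop ORF.
Frame +3: GGA AAT GGA CCA CTG AGC CAC ATG AAT CGA TCT TAA ATG ATT ACG TGA ACA TAA GAA ACG TCC AAC ATA TTC CGC TGG GTC TGA — ATG at 24, stop TAA at 36 → 15 nt; ATG at 39, stop TGA at 48 → 12 nt.
Frame -1: AGT CAG ACC CAG CGG AAT ATG TTG GAC GTT TCT TAT GTT CAC GTA ATC ATT TAA GAT CGA TTC ATG TGG CTC AGT GGT CCA TTT CCA — ATG at 19, stop TAA at 52 → 36 nt.
Frame -2: GTC AGA CCC AGC GGA ATA TGT TGG ACG TTT CTT ATG TTC ACG TAA TCA TTT AAG ATC GAT TCA TGT GGC TCA GTG GTC CAT TTC CAA — ATG at 35, stop TAA at 44 → 12 nt.
Frame -3: TCA GAC CCA GCG GAA TAT GTT GGA CGT TTC TTA TGT TCA CGT AAT CAT TTA AGA TCG ATT CAT GTG GCT CAG TGG TCC ATT TCC — no ATG→stop ORF.
Longest: frame -1, positions 19–54, 36 nt = 12 codons = 11 aa. → 36 nucleotides.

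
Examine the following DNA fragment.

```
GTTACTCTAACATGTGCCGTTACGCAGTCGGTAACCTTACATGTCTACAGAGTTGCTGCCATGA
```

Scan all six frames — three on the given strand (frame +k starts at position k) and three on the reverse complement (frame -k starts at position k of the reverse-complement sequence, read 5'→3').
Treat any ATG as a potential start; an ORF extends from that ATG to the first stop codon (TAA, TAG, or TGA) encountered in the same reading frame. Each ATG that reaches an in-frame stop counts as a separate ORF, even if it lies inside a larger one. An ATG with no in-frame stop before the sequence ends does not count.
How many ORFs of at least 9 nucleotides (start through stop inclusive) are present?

Reverse complement (5'→3'): TCATGGCAGCAACTCTGTAGACATGTAAGGTTACCGACTGCGTAACGGCACATGTTAGAGTAAC
Frame +1: GTT ACT CTA ACA TGT GCC GTT ACG CAG TCG GTA ACC TTA CAT GTC TAC AGA GTT GCT GCC ATG — no ATG→stop ORF.
Frame +2: TTA CTC TAA CAT GTG CCG TTA CGC AGT CGG TAA CCT TAC ATG TCT ACA GAG TTG CTG CCA TGA — ATG at 41, stop TGA at 62 → 24 nt.
Frame +3: TAC TCT AAC ATG TGC CGT TAC GCA GTC GGT AAC CTT ACA TGT CTA CAG AGT TGC TGC CAT — no ATG→stop ORF.
Frame -1: TCA TGG CAG CAA CTC TGT AGA CAT GTA AGG TTA CCG ACT GCG TAA CGG CAC ATG TTA GAG TAA — ATG at 52, stop TAA at 61 → 12 nt.
Frame -2: CAT GGC AGC AAC TCT GTA GAC ATG TAA GGT TAC CGA CTG CGT AAC GGC ACA TGT TAG AGT AAC — ATG at 23, stop TAA at 26 → 6 nt.
Frame -3: ATG GCA GCA ACT CTG TAG ACA TGT AAG GTT ACC GAC TGC GTA ACG GCA CAT GTT AGA GTA — ATG at 3, stop TAG at 18 → 18 nt.
ORFs ≥ 9 nucleotides: frame +2 41–64 (24 nucleotides), frame -1 52–63 (12 nucleotides), frame -3 3–20 (18 nucleotides). Count = 3.

3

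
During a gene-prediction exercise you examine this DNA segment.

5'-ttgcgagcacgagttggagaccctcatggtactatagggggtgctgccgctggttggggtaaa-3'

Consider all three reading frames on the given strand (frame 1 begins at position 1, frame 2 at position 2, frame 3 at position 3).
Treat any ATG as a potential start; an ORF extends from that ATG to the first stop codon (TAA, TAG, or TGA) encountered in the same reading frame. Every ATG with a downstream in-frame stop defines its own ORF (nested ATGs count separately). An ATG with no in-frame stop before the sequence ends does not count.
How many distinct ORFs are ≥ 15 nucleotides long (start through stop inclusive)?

Frame 1: TTG CGA GCA CGA GTT GGA GAC CCT CAT GGT ACT ATA GGG GGT GCT GCC GCT GGT TGG GGT AAA — no ATG→stop ORF.
Frame 2: TGC GAG CAC GAG TTG GAG ACC CTC ATG GTA CTA TAG GGG GTG CTG CCG CTG GTT GGG GTA — ATG at 26, stop TAG at 35 → 12 nt.
Frame 3: GCG AGC ACG AGT TGG AGA CCC TCA TGG TAC TAT AGG GGG TGC TGC CGC TGG TTG GGG TAA — no ATG→stop ORF.
No ORF reaches 15 nucleotides. Count = 0.

0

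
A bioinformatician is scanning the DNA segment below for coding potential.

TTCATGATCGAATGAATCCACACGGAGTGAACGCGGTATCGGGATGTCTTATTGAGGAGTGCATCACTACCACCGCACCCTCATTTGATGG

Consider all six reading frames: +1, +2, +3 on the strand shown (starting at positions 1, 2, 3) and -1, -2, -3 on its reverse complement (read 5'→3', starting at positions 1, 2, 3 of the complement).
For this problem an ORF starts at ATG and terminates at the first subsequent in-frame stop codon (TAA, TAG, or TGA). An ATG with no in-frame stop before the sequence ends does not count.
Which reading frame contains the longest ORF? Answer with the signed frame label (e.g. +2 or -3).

-1

Reverse complement (5'→3'): CCATCAAATGAGGGTGCGGTGGTAGTGATGCACTCCTCAATAAGACATCCCGATACCGCGTTCACTCCGTGTGGATTCATTCGATCATGAA
Frame +1: TTC ATG ATC GAA TGA ATC CAC ACG GAG TGA ACG CGG TAT CGG GAT GTC TTA TTG AGG AGT GCA TCA CTA CCA CCG CAC CCT CAT TTG ATG — ATG at 4, stop TGA at 13 → 12 nt.
Frame +2: TCA TGA TCG AAT GAA TCC ACA CGG AGT GAA CGC GGT ATC GGG ATG TCT TAT TGA GGA GTG CAT CAC TAC CAC CGC ACC CTC ATT TGA TGG — ATG at 44, stop TGA at 53 → 12 nt.
Frame +3: CAT GAT CGA ATG AAT CCA CAC GGA GTG AAC GCG GTA TCG GGA TGT CTT ATT GAG GAG TGC ATC ACT ACC ACC GCA CCC TCA TTT GAT — no ATG→stop ORF.
Frame -1: CCA TCA AAT GAG GGT GCG GTG GTA GTG ATG CAC TCC TCA ATA AGA CAT CCC GAT ACC GCG TTC ACT CCG TGT GGA TTC ATT CGA TCA TGA — ATG at 28, stop TGA at 88 → 63 nt.
Frame -2: CAT CAA ATG AGG GTG CGG TGG TAG TGA TGC ACT CCT CAA TAA GAC ATC CCG ATA CCG CGT TCA CTC CGT GTG GAT TCA TTC GAT CAT GAA — ATG at 8, stop TAG at 23 → 18 nt.
Frame -3: ATC AAA TGA GGG TGC GGT GGT AGT GAT GCA CTC CTC AAT AAG ACA TCC CGA TAC CGC GTT CAC TCC GTG TGG ATT CAT TCG ATC ATG — no ATG→stop ORF.
Longest ORF is 63 nt in frame -1 (positions 28–90).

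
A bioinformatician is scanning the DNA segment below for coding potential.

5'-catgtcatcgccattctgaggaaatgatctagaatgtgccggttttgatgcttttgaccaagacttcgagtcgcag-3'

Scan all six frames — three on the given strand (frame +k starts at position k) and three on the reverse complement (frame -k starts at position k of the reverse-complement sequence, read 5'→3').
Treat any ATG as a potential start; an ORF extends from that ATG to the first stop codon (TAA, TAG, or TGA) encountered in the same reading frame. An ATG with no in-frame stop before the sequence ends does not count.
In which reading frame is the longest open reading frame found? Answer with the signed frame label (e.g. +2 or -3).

+2

Reverse complement (5'→3'): CTGCGACTCGAAGTCTTGGTCAAAAGCATCAAAACCGGCACATTCTAGATCATTTCCTCAGAATGGCGATGACATG
Frame +1: CAT GTC ATC GCC ATT CTG AGG AAA TGA TCT AGA ATG TGC CGG TTT TGA TGC TTT TGA CCA AGA CTT CGA GTC GCA — ATG at 34, stop TGA at 46 → 15 nt.
Frame +2: ATG TCA TCG CCA TTC TGA GGA AAT GAT CTA GAA TGT GCC GGT TTT GAT GCT TTT GAC CAA GAC TTC GAG TCG CAG — ATG at 2, stop TGA at 17 → 18 nt.
Frame +3: TGT CAT CGC CAT TCT GAG GAA ATG ATC TAG AAT GTG CCG GTT TTG ATG CTT TTG ACC AAG ACT TCG AGT CGC — ATG at 24, stop TAG at 30 → 9 nt.
Frame -1: CTG CGA CTC GAA GTC TTG GTC AAA AGC ATC AAA ACC GGC ACA TTC TAG ATC ATT TCC TCA GAA TGG CGA TGA CAT — no ATG→stop ORF.
Frame -2: TGC GAC TCG AAG TCT TGG TCA AAA GCA TCA AAA CCG GCA CAT TCT AGA TCA TTT CCT CAG AAT GGC GAT GAC ATG — no ATG→stop ORF.
Frame -3: GCG ACT CGA AGT CTT GGT CAA AAG CAT CAA AAC CGG CAC ATT CTA GAT CAT TTC CTC AGA ATG GCG ATG ACA — no ATG→stop ORF.
Longest ORF is 18 nt in frame +2 (positions 2–19).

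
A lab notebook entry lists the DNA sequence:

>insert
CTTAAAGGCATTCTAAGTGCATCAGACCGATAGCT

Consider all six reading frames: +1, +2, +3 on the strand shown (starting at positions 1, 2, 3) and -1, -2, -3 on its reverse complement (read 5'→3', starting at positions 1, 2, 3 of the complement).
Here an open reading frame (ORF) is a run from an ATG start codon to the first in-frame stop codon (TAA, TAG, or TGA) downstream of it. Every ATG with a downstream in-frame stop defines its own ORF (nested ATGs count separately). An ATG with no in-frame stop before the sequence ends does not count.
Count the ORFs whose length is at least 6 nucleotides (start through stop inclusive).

Reverse complement (5'→3'): AGCTATCGGTCTGATGCACTTAGAATGCCTTTAAG
Frame +1: CTT AAA GGC ATT CTA AGT GCA TCA GAC CGA TAG — no ATG→stop ORF.
Frame +2: TTA AAG GCA TTC TAA GTG CAT CAG ACC GAT AGC — no ATG→stop ORF.
Frame +3: TAA AGG CAT TCT AAG TGC ATC AGA CCG ATA GCT — no ATG→stop ORF.
Frame -1: AGC TAT CGG TCT GAT GCA CTT AGA ATG CCT TTA — no ATG→stop ORF.
Frame -2: GCT ATC GGT CTG ATG CAC TTA GAA TGC CTT TAA — ATG at 14, stop TAA at 32 → 21 nt.
Frame -3: CTA TCG GTC TGA TGC ACT TAG AAT GCC TTT AAG — no ATG→stop ORF.
ORFs ≥ 6 nucleotides: frame -2 14–34 (21 nucleotides). Count = 1.

1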